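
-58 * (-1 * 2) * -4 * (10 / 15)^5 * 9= -14848 / 27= -549.93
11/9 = 1.22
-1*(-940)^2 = -883600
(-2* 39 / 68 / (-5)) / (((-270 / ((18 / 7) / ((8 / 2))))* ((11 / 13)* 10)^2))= -2197 / 287980000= -0.00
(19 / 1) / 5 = 19 / 5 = 3.80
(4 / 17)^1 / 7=4 / 119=0.03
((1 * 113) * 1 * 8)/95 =904/95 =9.52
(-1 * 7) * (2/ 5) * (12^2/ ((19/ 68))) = -137088/ 95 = -1443.03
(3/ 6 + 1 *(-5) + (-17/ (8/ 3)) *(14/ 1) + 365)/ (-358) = -1085/ 1432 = -0.76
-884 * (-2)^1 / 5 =1768 / 5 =353.60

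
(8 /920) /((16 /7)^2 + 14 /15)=147 /104098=0.00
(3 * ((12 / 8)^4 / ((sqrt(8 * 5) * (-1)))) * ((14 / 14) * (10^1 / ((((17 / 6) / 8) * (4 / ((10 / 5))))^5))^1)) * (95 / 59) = -5744286720 * sqrt(10) / 83771563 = -216.84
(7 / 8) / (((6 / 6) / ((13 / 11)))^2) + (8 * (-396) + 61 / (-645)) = -1977268493 / 624360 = -3166.87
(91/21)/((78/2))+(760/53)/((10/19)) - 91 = -30358/477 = -63.64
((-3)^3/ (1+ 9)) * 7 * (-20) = 378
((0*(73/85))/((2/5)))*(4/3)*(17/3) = 0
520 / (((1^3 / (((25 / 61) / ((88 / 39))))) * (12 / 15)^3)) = 7921875 / 42944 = 184.47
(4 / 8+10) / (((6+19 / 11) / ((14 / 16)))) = 1617 / 1360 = 1.19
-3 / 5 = -0.60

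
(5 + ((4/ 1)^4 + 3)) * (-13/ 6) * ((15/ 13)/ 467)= -660/ 467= -1.41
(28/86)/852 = 7/18318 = 0.00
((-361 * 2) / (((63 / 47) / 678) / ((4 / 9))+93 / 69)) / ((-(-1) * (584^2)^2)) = -44097233 / 9607056774521600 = -0.00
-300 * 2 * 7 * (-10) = 42000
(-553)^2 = 305809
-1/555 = -0.00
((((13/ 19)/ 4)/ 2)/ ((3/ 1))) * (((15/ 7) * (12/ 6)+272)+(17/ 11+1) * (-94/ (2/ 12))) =-580255/ 17556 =-33.05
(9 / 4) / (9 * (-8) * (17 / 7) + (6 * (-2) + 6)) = -21 / 1688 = -0.01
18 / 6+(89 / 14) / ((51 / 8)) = 4.00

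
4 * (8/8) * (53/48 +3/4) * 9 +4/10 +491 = 11163/20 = 558.15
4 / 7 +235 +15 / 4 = 6701 / 28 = 239.32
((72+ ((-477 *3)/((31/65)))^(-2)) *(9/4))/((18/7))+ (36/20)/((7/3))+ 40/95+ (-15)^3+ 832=-22818674510179829/9205504799400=-2478.81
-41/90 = -0.46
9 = 9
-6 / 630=-0.01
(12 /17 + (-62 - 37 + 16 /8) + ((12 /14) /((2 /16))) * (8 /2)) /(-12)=8195 /1428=5.74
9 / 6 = 3 / 2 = 1.50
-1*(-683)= 683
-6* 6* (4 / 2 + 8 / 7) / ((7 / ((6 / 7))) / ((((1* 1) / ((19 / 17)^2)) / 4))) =-343332 / 123823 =-2.77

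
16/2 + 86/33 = 350/33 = 10.61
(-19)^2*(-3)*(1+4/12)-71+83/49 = -74152/49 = -1513.31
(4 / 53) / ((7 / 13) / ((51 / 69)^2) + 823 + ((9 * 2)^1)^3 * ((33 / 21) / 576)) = 841568 / 9365495963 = 0.00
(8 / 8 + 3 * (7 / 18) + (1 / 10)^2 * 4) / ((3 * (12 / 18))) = 331 / 300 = 1.10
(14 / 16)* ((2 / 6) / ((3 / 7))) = 0.68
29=29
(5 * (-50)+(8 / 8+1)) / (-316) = 62 / 79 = 0.78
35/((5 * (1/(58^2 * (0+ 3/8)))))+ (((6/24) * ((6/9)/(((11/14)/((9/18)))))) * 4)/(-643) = 8830.50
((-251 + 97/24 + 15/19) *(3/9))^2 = 12600736009/1871424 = 6733.23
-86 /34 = -43 /17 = -2.53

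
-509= -509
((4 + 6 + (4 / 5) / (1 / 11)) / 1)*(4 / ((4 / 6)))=564 / 5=112.80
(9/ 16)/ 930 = 3/ 4960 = 0.00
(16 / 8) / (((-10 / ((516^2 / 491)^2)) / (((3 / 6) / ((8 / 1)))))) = -4430766096 / 1205405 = -3675.75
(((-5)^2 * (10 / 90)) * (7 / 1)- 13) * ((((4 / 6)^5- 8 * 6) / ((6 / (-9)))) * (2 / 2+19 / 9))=9445184 / 6561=1439.60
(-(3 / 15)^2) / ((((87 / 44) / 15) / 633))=-27852 / 145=-192.08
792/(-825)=-24/25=-0.96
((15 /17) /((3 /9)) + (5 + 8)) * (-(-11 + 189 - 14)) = -43624 /17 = -2566.12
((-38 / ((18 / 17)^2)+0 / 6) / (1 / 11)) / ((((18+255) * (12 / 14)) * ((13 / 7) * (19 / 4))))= -22253 / 123201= -0.18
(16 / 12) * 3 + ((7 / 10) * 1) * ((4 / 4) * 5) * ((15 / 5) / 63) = 25 / 6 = 4.17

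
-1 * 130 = -130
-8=-8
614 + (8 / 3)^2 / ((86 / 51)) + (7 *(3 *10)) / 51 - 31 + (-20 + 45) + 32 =1421798 / 2193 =648.33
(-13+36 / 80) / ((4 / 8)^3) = -502 / 5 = -100.40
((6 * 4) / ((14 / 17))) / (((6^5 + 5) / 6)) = 1224 / 54467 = 0.02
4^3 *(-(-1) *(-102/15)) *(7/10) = -7616/25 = -304.64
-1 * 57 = -57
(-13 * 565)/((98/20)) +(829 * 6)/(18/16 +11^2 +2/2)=-70398442/48265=-1458.58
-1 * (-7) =7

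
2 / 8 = 1 / 4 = 0.25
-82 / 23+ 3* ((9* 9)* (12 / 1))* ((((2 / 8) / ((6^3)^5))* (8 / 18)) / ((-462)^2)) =-3.57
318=318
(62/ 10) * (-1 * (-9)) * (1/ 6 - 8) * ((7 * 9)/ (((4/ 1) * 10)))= -275373/ 400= -688.43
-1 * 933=-933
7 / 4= 1.75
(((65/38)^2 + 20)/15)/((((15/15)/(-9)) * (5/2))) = -19863/3610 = -5.50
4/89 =0.04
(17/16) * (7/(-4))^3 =-5831/1024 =-5.69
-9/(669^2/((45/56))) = -45/2784824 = -0.00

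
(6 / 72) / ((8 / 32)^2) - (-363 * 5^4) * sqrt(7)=4 / 3 +226875 * sqrt(7)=600256.16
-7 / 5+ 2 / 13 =-81 / 65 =-1.25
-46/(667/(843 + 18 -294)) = -1134/29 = -39.10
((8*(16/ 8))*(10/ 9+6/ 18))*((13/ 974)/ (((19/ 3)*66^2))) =0.00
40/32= 5/4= 1.25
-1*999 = -999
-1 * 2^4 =-16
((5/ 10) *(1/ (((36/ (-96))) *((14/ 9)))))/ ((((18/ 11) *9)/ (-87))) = 319/ 63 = 5.06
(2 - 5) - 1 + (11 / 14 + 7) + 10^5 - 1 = 1400039 / 14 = 100002.79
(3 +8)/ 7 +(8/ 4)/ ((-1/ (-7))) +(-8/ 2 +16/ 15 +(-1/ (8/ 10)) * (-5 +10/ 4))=13241/ 840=15.76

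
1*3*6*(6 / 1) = 108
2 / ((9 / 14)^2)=392 / 81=4.84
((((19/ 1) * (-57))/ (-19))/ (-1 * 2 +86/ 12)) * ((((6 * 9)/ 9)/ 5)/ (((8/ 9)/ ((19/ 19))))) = 4617/ 310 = 14.89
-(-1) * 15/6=5/2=2.50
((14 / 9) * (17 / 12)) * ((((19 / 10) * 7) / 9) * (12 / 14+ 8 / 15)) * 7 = 1155371 / 36450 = 31.70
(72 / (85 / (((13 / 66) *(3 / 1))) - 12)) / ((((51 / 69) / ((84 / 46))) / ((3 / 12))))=4914 / 14569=0.34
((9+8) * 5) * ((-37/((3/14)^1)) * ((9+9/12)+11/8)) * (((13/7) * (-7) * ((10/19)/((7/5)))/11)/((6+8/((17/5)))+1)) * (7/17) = 636783875/199386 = 3193.72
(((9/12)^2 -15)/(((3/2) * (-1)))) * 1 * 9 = 86.62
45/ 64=0.70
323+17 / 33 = 10676 / 33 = 323.52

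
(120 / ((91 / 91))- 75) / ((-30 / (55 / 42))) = -55 / 28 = -1.96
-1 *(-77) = 77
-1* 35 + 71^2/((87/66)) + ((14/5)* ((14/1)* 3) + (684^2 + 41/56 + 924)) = 3838222817/8120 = 472687.54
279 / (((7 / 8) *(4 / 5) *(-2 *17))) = -1395 / 119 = -11.72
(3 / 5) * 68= 40.80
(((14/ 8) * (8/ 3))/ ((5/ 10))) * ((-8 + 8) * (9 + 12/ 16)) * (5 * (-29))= 0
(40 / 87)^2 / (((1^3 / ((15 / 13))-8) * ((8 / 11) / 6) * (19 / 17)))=-374000 / 1709753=-0.22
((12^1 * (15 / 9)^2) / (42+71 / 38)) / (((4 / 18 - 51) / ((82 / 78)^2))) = -6387800 / 386242233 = -0.02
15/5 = 3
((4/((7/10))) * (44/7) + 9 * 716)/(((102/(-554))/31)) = -1091040.37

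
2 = 2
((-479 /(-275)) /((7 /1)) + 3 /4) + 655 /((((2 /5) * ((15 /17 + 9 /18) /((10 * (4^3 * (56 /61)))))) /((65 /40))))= 24967364450097 /22075900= 1130978.33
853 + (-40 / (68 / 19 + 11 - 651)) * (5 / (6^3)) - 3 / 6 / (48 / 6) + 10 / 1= 1126943047 / 1305936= 862.94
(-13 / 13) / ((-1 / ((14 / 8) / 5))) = 7 / 20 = 0.35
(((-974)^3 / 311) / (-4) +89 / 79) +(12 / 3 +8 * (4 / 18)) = 164244379565 / 221121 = 742780.56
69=69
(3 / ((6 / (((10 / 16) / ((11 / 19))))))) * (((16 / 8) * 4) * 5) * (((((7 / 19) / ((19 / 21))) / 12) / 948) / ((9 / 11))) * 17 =20825 / 1296864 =0.02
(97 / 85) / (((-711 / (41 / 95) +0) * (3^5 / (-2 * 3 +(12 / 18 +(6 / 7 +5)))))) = -43747 / 29297981475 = -0.00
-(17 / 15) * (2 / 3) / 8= -17 / 180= -0.09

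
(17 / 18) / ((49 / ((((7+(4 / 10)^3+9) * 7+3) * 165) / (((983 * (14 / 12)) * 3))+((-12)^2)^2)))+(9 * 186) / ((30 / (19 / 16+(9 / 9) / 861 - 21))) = -11706531724333 / 16588714800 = -705.69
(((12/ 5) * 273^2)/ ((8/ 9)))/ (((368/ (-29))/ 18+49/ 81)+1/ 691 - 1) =-3266255261997/ 17831950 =-183168.71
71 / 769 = 0.09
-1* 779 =-779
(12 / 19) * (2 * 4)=96 / 19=5.05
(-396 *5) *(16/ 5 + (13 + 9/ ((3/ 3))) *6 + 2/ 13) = -268000.62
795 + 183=978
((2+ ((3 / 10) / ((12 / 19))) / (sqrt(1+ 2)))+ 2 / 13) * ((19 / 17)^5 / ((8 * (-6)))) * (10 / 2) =-86663465 / 221497692-47045881 * sqrt(3) / 1635675264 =-0.44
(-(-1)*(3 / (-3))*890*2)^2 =3168400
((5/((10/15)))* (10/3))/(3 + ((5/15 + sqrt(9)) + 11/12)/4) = 80/13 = 6.15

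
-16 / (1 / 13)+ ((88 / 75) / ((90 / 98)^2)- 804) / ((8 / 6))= -41004053 / 50625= -809.96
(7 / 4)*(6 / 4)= 21 / 8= 2.62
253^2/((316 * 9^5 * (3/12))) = 0.01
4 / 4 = 1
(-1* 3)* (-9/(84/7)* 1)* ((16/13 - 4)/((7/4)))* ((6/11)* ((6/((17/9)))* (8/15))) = -279936/85085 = -3.29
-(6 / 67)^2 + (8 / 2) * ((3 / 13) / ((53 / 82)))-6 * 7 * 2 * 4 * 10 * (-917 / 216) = 14265.86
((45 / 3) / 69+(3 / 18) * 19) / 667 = 467 / 92046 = 0.01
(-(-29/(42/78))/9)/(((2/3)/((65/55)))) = 4901/462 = 10.61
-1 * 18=-18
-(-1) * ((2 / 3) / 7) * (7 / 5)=2 / 15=0.13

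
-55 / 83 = -0.66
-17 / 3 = -5.67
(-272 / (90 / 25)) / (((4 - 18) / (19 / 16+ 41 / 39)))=118745 / 9828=12.08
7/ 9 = 0.78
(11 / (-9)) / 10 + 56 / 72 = 59 / 90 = 0.66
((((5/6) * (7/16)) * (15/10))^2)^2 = 1500625/16777216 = 0.09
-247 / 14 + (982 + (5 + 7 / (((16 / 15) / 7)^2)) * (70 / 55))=1354.40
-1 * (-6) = 6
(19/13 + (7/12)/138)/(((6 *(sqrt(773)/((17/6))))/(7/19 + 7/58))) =289138465 *sqrt(773)/660187464768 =0.01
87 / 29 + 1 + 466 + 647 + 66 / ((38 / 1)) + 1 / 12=255091 / 228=1118.82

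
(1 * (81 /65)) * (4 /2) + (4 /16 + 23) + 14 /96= 25.89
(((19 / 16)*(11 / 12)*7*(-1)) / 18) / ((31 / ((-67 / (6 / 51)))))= 1666357 / 214272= 7.78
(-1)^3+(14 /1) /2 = 6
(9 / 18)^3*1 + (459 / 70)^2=422587 / 9800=43.12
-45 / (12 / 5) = -75 / 4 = -18.75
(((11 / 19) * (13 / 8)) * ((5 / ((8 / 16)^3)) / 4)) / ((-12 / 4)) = -715 / 228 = -3.14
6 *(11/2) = 33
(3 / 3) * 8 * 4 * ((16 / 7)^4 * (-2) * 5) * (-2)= 17468.99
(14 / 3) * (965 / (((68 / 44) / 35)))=5201350 / 51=101987.25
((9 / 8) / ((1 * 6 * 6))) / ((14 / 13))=13 / 448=0.03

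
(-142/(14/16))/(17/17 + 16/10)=-5680/91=-62.42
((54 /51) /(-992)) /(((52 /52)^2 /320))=-180 /527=-0.34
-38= -38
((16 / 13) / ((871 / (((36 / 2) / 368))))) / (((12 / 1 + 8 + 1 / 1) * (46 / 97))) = 291 / 41929069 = 0.00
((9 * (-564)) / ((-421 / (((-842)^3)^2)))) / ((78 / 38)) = 27210994391734716672 / 13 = 2093153414748824359.38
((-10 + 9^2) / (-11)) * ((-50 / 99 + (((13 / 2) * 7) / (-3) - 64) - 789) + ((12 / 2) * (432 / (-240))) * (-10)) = 10693523 / 2178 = 4909.79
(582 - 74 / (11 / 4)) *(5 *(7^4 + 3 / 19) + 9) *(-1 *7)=-9757186502 / 209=-46685102.88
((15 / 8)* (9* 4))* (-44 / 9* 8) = -2640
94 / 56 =47 / 28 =1.68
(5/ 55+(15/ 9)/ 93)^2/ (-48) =-27889/ 113025132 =-0.00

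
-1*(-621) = 621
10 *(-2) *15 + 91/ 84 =-298.92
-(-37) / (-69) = -37 / 69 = -0.54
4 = 4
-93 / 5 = -18.60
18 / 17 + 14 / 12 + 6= 8.23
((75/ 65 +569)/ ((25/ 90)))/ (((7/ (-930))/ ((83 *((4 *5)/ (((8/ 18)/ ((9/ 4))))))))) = -208542216060/ 91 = -2291672703.96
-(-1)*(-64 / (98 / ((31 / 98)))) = -496 / 2401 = -0.21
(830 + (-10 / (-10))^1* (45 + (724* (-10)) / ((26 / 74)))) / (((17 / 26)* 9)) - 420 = -577270 / 153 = -3773.01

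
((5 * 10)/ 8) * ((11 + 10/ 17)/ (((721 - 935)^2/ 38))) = 93575/ 1557064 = 0.06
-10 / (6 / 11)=-55 / 3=-18.33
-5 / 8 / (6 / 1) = -5 / 48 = -0.10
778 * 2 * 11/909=17116/909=18.83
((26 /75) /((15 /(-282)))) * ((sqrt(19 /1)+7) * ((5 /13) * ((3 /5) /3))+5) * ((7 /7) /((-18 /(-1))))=-752 /375 - 94 * sqrt(19) /3375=-2.13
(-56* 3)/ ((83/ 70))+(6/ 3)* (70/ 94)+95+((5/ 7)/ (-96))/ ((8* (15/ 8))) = -355454941/ 7864416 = -45.20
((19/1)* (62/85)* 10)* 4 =9424/17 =554.35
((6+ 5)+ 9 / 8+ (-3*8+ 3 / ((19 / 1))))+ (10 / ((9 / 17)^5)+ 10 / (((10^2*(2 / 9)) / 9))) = 10446834677 / 44877240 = 232.79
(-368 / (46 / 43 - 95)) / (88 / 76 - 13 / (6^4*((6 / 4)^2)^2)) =85765392 / 25304335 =3.39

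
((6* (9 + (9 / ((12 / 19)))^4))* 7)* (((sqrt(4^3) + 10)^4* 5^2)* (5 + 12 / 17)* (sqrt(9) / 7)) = 1511884078466625 / 136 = 11116794694607.54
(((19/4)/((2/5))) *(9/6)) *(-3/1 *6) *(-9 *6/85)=13851/68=203.69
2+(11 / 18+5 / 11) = 607 / 198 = 3.07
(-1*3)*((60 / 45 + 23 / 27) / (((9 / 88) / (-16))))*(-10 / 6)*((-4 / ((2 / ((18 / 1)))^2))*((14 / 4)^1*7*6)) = 81410560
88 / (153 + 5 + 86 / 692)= 30448 / 54711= 0.56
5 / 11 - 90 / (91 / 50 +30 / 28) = -7760 / 253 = -30.67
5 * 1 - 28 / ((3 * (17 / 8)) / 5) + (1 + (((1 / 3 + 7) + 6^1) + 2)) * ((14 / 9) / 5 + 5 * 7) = 1284712 / 2295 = 559.79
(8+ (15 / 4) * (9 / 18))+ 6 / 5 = 443 / 40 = 11.08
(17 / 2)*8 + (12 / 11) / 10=68.11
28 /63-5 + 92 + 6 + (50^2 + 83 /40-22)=926467 /360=2573.52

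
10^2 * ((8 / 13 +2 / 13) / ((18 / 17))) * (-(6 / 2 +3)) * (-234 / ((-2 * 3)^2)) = 8500 / 3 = 2833.33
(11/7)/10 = 11/70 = 0.16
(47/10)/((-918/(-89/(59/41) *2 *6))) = 3.80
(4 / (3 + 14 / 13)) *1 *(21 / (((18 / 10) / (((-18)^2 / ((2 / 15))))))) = 1474200 / 53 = 27815.09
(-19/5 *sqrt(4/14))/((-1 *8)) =19 *sqrt(14)/280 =0.25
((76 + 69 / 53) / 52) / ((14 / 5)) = 0.53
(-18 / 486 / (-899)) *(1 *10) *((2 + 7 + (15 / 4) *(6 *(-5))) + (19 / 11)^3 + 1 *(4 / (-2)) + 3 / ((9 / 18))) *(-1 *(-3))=-418585 / 3589707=-0.12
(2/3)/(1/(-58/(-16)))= 2.42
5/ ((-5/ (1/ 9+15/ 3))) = -46/ 9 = -5.11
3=3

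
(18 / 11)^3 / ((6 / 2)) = 1944 / 1331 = 1.46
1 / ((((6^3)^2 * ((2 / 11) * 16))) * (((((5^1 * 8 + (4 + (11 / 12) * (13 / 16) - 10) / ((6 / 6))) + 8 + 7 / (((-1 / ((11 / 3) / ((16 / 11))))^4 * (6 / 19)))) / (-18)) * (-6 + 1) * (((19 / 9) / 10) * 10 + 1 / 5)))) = 4752 / 388325261857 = 0.00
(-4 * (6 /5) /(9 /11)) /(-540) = 22 /2025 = 0.01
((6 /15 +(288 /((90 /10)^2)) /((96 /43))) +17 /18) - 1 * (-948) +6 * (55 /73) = 18832069 /19710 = 955.46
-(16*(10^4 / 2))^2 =-6400000000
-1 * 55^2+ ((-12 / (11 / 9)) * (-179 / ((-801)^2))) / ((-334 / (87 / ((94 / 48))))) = -2068771186643 / 683891219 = -3025.00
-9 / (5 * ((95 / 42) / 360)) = -27216 / 95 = -286.48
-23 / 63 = -0.37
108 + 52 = 160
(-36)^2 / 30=216 / 5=43.20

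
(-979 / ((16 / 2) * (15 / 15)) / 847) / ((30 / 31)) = -2759 / 18480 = -0.15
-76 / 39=-1.95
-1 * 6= -6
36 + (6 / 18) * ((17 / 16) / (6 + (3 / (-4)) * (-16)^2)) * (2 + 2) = 80335 / 2232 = 35.99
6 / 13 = 0.46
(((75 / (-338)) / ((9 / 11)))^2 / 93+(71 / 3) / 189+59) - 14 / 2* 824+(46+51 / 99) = -125074341948893 / 22088734668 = -5662.36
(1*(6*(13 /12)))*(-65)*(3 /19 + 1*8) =-130975 /38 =-3446.71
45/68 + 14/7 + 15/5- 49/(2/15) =-24605/68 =-361.84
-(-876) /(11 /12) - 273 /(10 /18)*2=-1494 /55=-27.16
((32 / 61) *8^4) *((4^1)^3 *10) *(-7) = -587202560 / 61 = -9626271.48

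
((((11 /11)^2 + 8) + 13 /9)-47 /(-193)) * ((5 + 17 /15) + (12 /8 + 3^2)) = 1852787 /10422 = 177.78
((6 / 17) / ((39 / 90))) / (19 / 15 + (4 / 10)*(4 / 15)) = 13500 / 22763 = 0.59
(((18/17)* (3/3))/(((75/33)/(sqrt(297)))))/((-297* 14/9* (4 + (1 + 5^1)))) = -9* sqrt(33)/29750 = -0.00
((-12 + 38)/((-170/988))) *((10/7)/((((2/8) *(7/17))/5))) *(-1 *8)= 4110080/49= 83879.18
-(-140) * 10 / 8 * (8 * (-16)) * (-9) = 201600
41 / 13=3.15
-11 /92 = -0.12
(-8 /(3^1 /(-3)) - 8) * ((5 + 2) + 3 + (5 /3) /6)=0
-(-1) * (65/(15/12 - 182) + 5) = 3355/723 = 4.64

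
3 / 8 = 0.38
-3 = -3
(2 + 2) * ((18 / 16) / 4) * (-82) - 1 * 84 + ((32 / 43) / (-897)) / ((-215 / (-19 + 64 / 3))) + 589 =41074065941 / 99513180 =412.75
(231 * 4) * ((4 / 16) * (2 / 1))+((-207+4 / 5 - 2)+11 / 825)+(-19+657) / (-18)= 49133 / 225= 218.37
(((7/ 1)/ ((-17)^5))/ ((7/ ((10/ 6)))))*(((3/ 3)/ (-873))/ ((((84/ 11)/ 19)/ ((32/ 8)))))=1045/ 78090715143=0.00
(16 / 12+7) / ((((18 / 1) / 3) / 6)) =25 / 3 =8.33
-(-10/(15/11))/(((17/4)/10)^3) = 95.53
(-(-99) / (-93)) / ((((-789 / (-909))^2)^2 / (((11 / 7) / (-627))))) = 92717817291 / 19725877363003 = 0.00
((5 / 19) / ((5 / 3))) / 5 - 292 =-27737 / 95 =-291.97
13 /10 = 1.30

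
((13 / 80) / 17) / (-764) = -13 / 1039040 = -0.00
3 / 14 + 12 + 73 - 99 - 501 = -514.79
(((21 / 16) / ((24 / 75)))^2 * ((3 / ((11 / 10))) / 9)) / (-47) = -459375 / 4235264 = -0.11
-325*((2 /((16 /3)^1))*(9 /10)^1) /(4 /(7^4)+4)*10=-21068775 /76864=-274.10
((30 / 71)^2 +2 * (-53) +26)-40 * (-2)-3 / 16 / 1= -723 / 80656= -0.01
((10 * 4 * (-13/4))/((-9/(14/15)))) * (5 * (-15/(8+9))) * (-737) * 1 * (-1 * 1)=-6706700/153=-43834.64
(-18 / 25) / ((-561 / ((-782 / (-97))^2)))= 215832 / 2587475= 0.08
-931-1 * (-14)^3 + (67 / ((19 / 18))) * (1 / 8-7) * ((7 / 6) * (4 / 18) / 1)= 387569 / 228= 1699.86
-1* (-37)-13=24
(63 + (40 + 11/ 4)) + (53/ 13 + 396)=26303/ 52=505.83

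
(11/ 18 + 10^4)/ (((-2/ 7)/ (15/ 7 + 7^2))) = -32221969/ 18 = -1790109.39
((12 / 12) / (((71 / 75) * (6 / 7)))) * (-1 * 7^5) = -2941225 / 142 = -20712.85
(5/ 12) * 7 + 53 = 671/ 12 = 55.92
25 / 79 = 0.32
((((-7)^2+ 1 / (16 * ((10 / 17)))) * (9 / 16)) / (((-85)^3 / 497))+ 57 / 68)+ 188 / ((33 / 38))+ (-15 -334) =-6832726723913 / 51881280000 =-131.70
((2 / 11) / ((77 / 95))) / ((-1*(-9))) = 190 / 7623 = 0.02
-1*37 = -37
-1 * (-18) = 18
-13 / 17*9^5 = -767637 / 17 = -45155.12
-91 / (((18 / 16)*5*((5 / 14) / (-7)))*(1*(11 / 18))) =142688 / 275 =518.87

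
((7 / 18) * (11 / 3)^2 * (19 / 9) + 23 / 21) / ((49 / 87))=3591041 / 166698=21.54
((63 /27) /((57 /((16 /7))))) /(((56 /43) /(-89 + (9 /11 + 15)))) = -9890 /1881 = -5.26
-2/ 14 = -1/ 7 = -0.14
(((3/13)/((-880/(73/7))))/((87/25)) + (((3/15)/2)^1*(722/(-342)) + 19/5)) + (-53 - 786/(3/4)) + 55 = -21787325969/20900880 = -1042.41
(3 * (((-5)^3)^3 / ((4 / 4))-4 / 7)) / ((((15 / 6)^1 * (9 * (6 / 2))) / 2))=-18229172 / 105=-173611.16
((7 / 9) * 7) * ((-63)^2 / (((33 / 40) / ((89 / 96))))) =1068445 / 44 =24282.84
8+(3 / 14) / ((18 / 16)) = 172 / 21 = 8.19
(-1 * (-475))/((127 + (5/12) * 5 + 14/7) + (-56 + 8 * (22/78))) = 780/127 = 6.14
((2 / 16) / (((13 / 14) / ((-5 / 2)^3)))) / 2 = -875 / 832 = -1.05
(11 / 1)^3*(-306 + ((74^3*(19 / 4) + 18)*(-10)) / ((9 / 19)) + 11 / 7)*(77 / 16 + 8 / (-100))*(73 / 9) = -156956027931366367 / 75600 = -2076137935600.08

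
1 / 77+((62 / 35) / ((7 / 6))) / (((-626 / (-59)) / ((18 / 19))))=2380997 / 16027165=0.15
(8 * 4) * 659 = 21088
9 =9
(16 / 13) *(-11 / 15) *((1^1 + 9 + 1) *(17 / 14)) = -16456 / 1365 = -12.06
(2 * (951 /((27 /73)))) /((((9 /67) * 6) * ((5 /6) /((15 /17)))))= 3100894 /459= 6755.76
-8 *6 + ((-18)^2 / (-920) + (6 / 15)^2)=-55421 / 1150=-48.19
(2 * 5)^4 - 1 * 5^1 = 9995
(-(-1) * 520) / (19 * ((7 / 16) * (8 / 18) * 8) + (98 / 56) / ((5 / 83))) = 93600 / 10549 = 8.87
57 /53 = 1.08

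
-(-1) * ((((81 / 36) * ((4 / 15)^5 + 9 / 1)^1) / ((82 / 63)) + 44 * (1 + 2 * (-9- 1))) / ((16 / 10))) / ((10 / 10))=-2522852207 / 4920000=-512.77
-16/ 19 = -0.84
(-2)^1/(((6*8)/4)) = -1/6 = -0.17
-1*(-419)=419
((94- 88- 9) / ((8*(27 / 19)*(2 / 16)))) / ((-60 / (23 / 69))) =19 / 1620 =0.01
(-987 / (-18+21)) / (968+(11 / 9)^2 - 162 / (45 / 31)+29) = -133245 / 359192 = -0.37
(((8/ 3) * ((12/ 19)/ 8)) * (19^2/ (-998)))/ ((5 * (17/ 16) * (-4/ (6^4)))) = 196992/ 42415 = 4.64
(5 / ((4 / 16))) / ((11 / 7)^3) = 6860 / 1331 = 5.15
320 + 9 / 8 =2569 / 8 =321.12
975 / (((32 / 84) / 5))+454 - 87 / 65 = 6889759 / 520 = 13249.54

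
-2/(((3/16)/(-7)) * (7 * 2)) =16/3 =5.33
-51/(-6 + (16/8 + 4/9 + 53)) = -459/445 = -1.03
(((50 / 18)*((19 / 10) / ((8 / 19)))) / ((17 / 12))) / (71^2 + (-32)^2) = 361 / 247452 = 0.00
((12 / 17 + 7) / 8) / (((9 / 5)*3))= 655 / 3672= 0.18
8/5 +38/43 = 534/215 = 2.48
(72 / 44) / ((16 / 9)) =81 / 88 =0.92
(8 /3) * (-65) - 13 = -559 /3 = -186.33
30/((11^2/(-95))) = -2850/121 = -23.55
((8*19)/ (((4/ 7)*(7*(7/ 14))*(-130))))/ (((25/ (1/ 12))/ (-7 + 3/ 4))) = 19/ 1560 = 0.01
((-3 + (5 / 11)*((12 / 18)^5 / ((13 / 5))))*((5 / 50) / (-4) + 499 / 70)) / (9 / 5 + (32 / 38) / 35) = -33413381 / 2882088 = -11.59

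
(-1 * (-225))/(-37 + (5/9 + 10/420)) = -28350/4589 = -6.18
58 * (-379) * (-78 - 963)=22883262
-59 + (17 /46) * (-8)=-1425 /23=-61.96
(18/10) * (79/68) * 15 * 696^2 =258314832/17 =15194990.12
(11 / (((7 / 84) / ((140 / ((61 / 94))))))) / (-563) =-1737120 / 34343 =-50.58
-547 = -547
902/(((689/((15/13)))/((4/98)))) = 27060/438893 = 0.06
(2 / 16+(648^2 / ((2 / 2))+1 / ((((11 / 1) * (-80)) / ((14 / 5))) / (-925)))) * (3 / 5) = 55427733 / 220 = 251944.24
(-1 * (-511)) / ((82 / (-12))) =-3066 / 41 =-74.78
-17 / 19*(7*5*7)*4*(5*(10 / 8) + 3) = -8110.79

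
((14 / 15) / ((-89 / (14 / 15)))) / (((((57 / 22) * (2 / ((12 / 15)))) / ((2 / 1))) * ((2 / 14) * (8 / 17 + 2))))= -146608 / 17121375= -0.01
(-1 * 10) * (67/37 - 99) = 35960/37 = 971.89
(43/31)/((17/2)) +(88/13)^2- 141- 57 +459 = 27341065/89063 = 306.99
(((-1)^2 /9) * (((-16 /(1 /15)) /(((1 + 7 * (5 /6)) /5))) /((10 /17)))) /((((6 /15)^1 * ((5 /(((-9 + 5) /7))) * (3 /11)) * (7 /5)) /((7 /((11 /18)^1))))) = 81600 /287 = 284.32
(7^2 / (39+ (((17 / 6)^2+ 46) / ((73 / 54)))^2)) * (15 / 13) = 5222420 / 151140379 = 0.03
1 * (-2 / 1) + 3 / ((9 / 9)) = 1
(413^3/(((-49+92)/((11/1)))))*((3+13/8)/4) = 28671113779/1376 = 20836565.25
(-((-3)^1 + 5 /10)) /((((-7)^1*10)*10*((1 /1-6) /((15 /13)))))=3 /3640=0.00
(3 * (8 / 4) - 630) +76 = -548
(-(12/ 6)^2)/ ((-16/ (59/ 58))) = 59/ 232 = 0.25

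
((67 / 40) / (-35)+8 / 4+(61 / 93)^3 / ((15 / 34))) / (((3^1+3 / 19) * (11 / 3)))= 166359861097 / 743225868000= 0.22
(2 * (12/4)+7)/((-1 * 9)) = -13/9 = -1.44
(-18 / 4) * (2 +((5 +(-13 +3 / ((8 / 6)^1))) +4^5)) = -4591.12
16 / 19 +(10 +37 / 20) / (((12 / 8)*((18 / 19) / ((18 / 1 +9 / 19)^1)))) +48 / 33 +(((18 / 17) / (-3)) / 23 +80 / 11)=267391159 / 1634380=163.60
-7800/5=-1560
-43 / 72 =-0.60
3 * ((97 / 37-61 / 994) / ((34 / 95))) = 26835885 / 1250452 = 21.46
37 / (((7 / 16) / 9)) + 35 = 5573 / 7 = 796.14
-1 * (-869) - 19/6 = 5195/6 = 865.83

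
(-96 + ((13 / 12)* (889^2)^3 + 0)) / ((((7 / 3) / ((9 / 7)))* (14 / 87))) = 5024764130607164770803 / 2744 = 1831182263340803487.90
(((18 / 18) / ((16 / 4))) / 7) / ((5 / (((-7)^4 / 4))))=343 / 80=4.29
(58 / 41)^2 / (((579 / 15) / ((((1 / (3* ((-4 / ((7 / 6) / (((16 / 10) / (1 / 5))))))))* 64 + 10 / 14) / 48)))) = -0.00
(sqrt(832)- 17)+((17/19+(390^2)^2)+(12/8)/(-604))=23134410012.74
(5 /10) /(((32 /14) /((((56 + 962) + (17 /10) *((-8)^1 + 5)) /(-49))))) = -1447 /320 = -4.52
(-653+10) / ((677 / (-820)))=527260 / 677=778.82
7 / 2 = 3.50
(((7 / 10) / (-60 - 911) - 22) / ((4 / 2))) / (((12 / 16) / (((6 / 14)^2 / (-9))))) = 71209 / 237895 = 0.30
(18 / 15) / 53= 0.02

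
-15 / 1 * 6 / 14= -45 / 7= -6.43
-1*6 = -6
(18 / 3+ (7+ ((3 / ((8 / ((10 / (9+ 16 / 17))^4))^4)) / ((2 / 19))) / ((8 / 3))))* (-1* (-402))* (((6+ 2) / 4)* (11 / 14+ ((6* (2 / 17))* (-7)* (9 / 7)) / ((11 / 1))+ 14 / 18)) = 1378655518575166712500913294551585106723824 / 133753397603973340172387531197559984499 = 10307.44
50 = 50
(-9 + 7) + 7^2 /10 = 29 /10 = 2.90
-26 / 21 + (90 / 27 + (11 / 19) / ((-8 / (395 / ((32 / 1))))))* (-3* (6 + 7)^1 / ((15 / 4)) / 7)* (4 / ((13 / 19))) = -7537 / 336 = -22.43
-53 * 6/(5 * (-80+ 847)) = -318/3835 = -0.08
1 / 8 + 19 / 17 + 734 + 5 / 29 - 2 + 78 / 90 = 43440107 / 59160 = 734.28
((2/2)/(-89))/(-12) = 0.00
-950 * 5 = -4750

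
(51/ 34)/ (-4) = -3/ 8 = -0.38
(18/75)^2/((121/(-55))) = -36/1375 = -0.03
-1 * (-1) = 1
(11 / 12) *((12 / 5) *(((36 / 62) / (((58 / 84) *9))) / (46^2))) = 231 / 2377855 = 0.00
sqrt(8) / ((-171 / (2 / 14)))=-2 *sqrt(2) / 1197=-0.00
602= 602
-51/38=-1.34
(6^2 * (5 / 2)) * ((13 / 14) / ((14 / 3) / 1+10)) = 1755 / 308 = 5.70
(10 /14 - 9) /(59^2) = -58 /24367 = -0.00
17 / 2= 8.50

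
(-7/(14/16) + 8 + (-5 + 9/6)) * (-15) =105/2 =52.50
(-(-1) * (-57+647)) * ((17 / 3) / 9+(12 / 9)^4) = 181130 / 81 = 2236.17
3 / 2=1.50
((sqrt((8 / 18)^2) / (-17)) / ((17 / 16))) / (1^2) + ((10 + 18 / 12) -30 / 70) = 402259 / 36414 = 11.05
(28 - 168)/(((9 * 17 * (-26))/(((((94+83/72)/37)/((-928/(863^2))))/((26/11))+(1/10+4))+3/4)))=-150270597071/4917189888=-30.56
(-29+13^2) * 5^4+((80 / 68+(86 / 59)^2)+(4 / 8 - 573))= 10288608039 / 118354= 86930.80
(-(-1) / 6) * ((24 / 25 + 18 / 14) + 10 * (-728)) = -1273607 / 1050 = -1212.96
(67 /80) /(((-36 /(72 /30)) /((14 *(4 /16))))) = -469 /2400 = -0.20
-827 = -827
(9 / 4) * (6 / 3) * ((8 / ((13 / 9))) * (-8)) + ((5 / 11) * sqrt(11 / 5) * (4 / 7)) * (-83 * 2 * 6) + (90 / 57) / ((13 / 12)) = -3984 * sqrt(55) / 77-48888 / 247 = -581.64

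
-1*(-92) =92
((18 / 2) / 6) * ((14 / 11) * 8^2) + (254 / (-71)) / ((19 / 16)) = 1768352 / 14839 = 119.17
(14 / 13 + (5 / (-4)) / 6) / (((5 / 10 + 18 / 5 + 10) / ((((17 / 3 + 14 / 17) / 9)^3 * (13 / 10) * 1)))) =9827731261 / 327241527336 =0.03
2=2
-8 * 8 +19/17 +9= -916/17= -53.88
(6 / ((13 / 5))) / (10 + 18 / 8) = 120 / 637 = 0.19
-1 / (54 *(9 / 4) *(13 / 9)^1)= -2 / 351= -0.01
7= 7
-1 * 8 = -8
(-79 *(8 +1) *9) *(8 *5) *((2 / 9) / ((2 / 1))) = -28440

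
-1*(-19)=19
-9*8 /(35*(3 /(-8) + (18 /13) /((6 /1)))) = 2496 /175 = 14.26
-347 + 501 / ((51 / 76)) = 6793 / 17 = 399.59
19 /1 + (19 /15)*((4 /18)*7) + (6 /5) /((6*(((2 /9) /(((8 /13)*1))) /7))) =24.85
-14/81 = -0.17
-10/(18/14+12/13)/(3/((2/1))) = -3.02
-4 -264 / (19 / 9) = -2452 / 19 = -129.05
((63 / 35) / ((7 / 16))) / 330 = 24 / 1925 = 0.01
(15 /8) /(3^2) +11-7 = 101 /24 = 4.21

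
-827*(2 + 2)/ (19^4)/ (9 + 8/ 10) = -16540/ 6385729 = -0.00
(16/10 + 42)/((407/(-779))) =-169822/2035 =-83.45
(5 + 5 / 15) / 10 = 8 / 15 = 0.53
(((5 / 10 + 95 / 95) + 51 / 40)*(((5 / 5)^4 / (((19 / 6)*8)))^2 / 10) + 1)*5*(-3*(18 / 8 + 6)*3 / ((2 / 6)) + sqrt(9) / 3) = -2050210913 / 1848320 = -1109.23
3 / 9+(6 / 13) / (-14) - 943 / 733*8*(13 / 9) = -8744234 / 600327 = -14.57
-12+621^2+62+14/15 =385691.93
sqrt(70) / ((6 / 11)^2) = 121*sqrt(70) / 36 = 28.12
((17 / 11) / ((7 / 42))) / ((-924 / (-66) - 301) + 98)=-34 / 693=-0.05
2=2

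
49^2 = 2401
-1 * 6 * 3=-18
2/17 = 0.12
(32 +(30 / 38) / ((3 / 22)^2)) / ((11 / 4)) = 27.07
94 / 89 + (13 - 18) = -3.94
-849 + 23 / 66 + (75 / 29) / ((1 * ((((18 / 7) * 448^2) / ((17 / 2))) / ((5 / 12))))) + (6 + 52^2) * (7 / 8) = 2005379455823 / 1317076992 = 1522.60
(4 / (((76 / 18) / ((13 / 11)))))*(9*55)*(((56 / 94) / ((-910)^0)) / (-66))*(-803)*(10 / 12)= 2989350 / 893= 3347.54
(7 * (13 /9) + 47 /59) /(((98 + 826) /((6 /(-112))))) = -0.00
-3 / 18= -1 / 6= -0.17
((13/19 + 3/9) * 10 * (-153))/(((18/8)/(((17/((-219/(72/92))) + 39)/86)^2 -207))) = 14170786820906820/99035729371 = 143087.62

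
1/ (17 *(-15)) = -1/ 255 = -0.00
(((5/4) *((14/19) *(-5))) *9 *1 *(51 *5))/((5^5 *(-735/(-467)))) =-2.15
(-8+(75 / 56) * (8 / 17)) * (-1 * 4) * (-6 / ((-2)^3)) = 2631 / 119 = 22.11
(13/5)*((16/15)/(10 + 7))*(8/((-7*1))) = -1664/8925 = -0.19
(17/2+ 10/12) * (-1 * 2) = -56/3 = -18.67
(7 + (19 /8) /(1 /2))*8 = 94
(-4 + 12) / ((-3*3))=-0.89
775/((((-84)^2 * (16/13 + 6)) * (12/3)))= 10075/2653056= 0.00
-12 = -12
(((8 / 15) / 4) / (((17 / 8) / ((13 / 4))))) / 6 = 26 / 765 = 0.03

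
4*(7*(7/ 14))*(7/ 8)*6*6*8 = 3528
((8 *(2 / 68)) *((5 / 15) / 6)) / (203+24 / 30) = 10 / 155907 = 0.00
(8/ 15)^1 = 8/ 15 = 0.53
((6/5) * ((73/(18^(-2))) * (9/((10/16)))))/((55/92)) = 940025088/1375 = 683654.61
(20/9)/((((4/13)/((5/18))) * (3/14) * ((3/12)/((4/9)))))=16.64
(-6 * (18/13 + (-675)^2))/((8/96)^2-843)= 5117595552/1578083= 3242.92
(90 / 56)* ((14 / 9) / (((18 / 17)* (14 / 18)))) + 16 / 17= 1893 / 476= 3.98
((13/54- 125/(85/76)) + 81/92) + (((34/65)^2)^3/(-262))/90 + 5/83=-19146506908251665871719/173141049272234062500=-110.58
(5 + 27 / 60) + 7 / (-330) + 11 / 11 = 4243 / 660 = 6.43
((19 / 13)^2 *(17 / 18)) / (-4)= -6137 / 12168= -0.50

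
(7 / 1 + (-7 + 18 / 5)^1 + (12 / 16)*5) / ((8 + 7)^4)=49 / 337500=0.00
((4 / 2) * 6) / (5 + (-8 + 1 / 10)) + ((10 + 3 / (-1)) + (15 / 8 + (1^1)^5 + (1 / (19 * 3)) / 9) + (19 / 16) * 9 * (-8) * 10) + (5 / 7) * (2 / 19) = -707466875 / 833112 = -849.19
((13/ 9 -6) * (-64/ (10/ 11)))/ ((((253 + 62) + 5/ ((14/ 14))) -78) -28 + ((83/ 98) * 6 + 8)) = 1.41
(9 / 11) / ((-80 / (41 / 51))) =-123 / 14960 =-0.01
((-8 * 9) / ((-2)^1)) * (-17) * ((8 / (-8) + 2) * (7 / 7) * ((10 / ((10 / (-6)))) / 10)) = 1836 / 5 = 367.20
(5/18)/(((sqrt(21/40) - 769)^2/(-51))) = -40212583700/1678594614682683 - 5229200*sqrt(210)/1678594614682683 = -0.00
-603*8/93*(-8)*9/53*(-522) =-60435072/1643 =-36783.37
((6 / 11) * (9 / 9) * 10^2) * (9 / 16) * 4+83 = 2263 / 11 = 205.73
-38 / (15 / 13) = -32.93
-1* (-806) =806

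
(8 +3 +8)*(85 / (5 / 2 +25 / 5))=646 / 3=215.33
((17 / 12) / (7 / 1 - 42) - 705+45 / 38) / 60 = -5616773 / 478800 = -11.73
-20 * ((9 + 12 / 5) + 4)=-308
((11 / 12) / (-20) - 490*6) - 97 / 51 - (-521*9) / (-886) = -1775653227 / 602480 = -2947.24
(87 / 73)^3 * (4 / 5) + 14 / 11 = 56205322 / 21395935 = 2.63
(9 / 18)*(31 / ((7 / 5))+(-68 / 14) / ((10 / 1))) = 379 / 35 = 10.83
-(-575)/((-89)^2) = 575/7921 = 0.07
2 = 2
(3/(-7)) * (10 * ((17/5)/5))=-102/35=-2.91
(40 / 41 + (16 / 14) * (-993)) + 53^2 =480759 / 287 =1675.12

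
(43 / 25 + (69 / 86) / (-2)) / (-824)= -5671 / 3543200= -0.00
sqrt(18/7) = 3 * sqrt(14)/7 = 1.60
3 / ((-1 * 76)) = -3 / 76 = -0.04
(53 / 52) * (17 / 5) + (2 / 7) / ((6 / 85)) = 41021 / 5460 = 7.51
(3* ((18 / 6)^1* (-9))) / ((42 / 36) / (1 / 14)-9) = -243 / 22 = -11.05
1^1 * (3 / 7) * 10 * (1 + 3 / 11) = 60 / 11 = 5.45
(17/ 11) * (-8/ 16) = -17/ 22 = -0.77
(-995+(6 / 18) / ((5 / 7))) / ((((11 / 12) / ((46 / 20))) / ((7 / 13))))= -4803596 / 3575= -1343.66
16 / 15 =1.07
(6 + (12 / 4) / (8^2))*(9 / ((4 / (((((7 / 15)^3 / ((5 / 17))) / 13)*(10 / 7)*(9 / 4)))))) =967113 / 832000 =1.16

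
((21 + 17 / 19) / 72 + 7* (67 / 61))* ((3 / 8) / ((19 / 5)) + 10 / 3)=130475615 / 4756536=27.43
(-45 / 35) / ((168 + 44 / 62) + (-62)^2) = -279 / 870758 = -0.00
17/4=4.25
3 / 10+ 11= 113 / 10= 11.30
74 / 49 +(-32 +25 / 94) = -139211 / 4606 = -30.22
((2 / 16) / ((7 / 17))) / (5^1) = 17 / 280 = 0.06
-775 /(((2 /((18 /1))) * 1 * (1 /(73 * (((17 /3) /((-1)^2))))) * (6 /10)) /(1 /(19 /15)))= -72133125 /19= -3796480.26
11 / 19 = 0.58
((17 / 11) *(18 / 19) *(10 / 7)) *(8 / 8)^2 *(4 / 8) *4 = 6120 / 1463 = 4.18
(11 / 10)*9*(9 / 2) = 891 / 20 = 44.55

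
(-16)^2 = 256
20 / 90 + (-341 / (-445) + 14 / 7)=11969 / 4005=2.99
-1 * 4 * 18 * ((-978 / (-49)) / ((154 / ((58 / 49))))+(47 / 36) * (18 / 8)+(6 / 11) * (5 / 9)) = -90354459 / 369754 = -244.36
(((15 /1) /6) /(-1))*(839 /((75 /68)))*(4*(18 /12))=-11410.40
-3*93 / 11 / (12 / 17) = -1581 / 44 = -35.93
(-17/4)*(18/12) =-51/8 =-6.38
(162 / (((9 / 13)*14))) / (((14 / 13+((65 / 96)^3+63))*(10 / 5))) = 672841728 / 5183886491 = 0.13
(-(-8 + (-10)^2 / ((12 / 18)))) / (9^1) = -142 / 9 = -15.78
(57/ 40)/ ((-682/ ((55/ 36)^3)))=-57475/ 7713792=-0.01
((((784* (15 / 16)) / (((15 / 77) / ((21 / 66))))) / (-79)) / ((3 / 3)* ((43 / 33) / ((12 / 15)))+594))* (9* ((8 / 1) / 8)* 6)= -8557164 / 6211217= -1.38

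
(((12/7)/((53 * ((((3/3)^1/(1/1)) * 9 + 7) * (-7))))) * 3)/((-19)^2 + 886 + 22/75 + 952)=-675/1713469436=-0.00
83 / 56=1.48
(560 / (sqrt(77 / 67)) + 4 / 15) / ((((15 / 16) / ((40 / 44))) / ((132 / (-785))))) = -2048 * sqrt(5159) / 1727 - 512 / 11775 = -85.22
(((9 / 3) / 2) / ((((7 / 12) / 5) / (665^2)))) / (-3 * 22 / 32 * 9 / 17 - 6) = -515508000 / 643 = -801723.17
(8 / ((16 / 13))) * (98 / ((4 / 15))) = 2388.75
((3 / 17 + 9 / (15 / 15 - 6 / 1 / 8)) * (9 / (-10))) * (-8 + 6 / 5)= 1107 / 5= 221.40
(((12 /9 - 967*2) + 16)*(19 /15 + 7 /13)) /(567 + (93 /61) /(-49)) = -120994720 /19827639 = -6.10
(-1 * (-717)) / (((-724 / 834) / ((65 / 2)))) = -26842.94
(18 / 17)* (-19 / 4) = -171 / 34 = -5.03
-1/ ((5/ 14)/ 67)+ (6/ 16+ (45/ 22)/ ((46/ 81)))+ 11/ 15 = -5552537/ 30360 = -182.89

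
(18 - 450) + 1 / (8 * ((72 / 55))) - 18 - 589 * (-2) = 419383 / 576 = 728.10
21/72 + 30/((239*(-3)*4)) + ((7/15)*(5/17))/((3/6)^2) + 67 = 6614261/97512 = 67.83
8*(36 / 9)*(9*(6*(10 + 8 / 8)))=19008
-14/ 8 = -7/ 4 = -1.75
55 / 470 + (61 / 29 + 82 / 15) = 314327 / 40890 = 7.69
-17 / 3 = -5.67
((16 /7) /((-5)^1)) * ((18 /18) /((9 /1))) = -16 /315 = -0.05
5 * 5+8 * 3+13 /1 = 62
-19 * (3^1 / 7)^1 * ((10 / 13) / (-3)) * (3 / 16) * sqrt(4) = 285 / 364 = 0.78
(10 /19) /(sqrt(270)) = sqrt(30) /171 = 0.03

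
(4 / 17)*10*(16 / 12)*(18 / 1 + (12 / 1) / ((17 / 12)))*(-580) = -13920000 / 289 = -48166.09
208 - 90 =118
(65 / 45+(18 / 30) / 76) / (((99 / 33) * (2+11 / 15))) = 4967 / 28044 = 0.18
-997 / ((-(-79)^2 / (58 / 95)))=57826 / 592895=0.10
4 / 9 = 0.44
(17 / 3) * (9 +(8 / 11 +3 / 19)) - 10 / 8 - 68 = -33191 / 2508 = -13.23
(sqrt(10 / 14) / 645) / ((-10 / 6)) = -sqrt(35) / 7525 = -0.00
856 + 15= 871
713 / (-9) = -713 / 9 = -79.22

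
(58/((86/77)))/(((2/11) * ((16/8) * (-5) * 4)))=-24563/3440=-7.14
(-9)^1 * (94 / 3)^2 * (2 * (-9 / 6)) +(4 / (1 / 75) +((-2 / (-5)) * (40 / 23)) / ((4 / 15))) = 616644 / 23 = 26810.61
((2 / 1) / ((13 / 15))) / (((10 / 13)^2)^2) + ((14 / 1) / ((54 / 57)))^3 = 2357441839 / 729000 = 3233.80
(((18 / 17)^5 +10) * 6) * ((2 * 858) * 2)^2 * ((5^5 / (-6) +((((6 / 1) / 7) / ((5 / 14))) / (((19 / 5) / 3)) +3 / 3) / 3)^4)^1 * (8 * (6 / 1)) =519494534033137559232171881760000 / 185037184097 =2807514265677587675898.95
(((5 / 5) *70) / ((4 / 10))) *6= 1050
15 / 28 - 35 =-34.46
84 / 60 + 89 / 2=45.90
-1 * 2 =-2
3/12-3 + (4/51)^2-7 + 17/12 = -21659/2601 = -8.33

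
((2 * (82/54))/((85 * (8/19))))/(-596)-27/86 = -0.31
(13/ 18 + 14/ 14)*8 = 124/ 9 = 13.78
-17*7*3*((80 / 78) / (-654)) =2380 / 4251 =0.56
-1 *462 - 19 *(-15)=-177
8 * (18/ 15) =48/ 5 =9.60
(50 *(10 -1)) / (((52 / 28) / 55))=173250 / 13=13326.92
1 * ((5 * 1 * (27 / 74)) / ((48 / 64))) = 90 / 37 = 2.43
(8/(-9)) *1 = -0.89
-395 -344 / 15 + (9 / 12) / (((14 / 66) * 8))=-1402771 / 3360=-417.49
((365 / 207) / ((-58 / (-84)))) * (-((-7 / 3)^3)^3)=5235.58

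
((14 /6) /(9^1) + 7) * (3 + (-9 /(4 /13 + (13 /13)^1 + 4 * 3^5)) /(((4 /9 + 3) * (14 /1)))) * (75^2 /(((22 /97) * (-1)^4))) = 540079.11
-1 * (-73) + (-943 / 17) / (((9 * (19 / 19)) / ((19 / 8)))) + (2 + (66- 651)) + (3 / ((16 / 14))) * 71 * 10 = 1339.11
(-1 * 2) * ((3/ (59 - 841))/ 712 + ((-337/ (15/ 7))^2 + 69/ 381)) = -393504342514883/ 7955051400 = -49465.97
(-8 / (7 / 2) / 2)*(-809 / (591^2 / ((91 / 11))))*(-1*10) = -841360 / 3842091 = -0.22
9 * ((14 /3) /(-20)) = -21 /10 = -2.10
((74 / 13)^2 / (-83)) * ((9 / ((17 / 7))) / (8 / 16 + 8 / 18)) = -6209784 / 4053803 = -1.53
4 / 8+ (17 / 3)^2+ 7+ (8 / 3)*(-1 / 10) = 3541 / 90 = 39.34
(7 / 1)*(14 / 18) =49 / 9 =5.44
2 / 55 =0.04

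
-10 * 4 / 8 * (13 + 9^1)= -110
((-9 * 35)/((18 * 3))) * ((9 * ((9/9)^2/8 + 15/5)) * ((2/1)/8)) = -2625/64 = -41.02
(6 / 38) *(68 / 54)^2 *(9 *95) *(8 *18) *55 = 5086400 / 3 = 1695466.67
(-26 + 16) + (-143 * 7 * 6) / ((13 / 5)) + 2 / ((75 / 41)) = -2318.91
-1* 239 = -239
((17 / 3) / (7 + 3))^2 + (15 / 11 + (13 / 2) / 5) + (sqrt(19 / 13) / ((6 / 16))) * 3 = 29549 / 9900 + 8 * sqrt(247) / 13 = 12.66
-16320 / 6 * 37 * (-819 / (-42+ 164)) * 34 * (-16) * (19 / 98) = -30426289920 / 427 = -71255948.29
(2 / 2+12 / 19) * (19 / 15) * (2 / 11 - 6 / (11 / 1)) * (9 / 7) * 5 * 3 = -1116 / 77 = -14.49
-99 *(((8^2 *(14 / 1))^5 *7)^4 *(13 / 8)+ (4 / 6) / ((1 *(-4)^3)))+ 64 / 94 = -64608364804190049456599045288923579191753334671065289045654431069681 / 1504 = -42957689364488064798270640000000000000000000000000000000000000000.00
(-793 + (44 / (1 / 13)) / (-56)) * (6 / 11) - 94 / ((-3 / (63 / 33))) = -29129 / 77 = -378.30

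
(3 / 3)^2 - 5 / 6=1 / 6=0.17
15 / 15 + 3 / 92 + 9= 923 / 92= 10.03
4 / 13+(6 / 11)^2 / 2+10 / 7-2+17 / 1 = 16.89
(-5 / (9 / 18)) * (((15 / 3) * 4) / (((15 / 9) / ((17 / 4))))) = -510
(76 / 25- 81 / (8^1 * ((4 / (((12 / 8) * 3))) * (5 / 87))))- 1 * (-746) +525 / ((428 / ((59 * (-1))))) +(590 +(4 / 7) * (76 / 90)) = 11529312089 / 10785600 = 1068.95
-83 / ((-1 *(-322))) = -83 / 322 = -0.26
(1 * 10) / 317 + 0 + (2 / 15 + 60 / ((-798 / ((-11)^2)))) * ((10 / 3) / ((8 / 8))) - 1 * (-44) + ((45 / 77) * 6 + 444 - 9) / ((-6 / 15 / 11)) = -1305822605 / 108414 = -12044.78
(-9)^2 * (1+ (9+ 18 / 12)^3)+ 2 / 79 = 59312347 / 632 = 93848.65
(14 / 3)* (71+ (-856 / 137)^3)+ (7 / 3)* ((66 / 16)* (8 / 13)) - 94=-29919993667 / 33427589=-895.07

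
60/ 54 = 1.11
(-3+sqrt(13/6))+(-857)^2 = 734447.47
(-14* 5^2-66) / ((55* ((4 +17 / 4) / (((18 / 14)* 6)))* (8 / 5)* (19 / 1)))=-3744 / 16093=-0.23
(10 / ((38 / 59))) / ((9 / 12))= 1180 / 57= 20.70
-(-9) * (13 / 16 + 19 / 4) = 801 / 16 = 50.06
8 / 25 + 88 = 2208 / 25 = 88.32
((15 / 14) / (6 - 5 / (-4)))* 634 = 19020 / 203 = 93.69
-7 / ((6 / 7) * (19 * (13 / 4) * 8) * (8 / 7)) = -343 / 23712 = -0.01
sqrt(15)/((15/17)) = 17*sqrt(15)/15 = 4.39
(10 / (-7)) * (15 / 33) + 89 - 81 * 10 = -55567 / 77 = -721.65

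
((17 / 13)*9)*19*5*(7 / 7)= 14535 / 13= 1118.08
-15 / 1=-15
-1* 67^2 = -4489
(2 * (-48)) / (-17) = 96 / 17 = 5.65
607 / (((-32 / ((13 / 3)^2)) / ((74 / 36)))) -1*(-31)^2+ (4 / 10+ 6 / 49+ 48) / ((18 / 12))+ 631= -1029.82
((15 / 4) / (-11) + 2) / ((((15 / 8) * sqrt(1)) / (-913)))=-12118 / 15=-807.87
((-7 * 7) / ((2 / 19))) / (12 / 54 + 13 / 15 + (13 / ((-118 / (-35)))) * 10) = -353115 / 30076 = -11.74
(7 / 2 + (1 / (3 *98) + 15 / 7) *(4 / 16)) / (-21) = -4747 / 24696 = -0.19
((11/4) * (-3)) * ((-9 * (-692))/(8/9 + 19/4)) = -1849716/203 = -9111.90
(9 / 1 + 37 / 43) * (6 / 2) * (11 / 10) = 6996 / 215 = 32.54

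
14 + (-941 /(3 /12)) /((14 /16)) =-30014 /7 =-4287.71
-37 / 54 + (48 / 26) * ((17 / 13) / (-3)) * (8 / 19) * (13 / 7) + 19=1651229 / 93366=17.69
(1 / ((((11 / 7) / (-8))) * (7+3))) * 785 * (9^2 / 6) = -59346 / 11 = -5395.09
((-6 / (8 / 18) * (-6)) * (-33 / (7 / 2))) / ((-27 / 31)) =6138 / 7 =876.86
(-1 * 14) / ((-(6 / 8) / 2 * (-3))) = -112 / 9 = -12.44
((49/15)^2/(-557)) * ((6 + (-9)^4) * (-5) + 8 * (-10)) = 15805783/25065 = 630.59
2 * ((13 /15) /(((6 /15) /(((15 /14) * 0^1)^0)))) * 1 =13 /3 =4.33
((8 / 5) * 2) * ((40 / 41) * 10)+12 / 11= 14572 / 451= 32.31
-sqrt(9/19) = -3* sqrt(19)/19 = -0.69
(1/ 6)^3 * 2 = 1/ 108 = 0.01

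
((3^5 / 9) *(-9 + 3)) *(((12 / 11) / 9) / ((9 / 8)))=-192 / 11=-17.45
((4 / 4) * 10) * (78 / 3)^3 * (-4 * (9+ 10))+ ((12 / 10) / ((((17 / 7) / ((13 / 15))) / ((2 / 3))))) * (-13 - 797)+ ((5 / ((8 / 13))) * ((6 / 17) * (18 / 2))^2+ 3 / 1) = -38604349109 / 2890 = -13357906.27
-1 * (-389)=389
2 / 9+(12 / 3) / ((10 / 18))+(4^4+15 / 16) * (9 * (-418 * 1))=-347972923 / 360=-966591.45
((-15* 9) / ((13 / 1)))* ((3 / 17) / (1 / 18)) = -7290 / 221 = -32.99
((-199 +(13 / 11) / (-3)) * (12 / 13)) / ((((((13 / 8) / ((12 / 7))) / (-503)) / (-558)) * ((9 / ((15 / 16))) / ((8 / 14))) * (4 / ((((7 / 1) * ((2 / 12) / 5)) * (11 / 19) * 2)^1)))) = -219108.12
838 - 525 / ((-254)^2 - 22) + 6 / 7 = 126235031 / 150486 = 838.85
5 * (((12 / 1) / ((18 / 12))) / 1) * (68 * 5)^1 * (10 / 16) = 8500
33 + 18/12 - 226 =-383/2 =-191.50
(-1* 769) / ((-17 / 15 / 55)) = 634425 / 17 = 37319.12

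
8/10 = 4/5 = 0.80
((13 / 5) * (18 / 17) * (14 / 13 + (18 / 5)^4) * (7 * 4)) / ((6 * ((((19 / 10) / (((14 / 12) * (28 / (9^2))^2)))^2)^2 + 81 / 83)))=2895353489668348071903232 / 46001036901602769499706085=0.06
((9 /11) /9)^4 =0.00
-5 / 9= -0.56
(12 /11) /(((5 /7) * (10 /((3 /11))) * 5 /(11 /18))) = 0.01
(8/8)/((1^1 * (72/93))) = 1.29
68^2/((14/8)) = 18496/7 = 2642.29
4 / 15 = 0.27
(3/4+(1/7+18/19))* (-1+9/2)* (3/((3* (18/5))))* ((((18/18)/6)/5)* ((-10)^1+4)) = -979/2736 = -0.36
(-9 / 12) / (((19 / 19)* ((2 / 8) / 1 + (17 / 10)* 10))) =-0.04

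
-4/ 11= -0.36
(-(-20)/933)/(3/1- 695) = -0.00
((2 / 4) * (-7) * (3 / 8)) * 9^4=-137781 / 16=-8611.31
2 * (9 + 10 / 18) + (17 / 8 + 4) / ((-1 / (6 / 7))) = 499 / 36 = 13.86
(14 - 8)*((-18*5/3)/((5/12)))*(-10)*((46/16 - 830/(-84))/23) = 385740/161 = 2395.90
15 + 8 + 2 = 25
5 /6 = 0.83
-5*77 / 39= -385 / 39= -9.87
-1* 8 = -8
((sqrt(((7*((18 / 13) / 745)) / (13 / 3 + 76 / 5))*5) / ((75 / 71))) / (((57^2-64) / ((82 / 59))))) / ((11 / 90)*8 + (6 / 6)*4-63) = -52398*sqrt(119183610) / 1392308791880825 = -0.00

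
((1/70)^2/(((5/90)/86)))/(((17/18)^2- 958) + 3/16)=-501552/1519207025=-0.00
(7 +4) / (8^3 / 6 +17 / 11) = 363 / 2867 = 0.13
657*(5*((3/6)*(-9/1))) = -14782.50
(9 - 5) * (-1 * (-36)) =144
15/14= 1.07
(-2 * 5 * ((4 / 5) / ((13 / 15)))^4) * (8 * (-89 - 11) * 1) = 165888000 / 28561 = 5808.20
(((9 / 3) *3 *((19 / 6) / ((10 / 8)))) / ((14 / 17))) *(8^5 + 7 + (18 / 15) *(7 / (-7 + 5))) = 158774526 / 175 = 907283.01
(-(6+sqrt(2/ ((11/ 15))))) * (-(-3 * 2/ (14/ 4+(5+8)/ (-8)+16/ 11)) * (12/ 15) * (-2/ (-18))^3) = -1408/ 118665- 64 * sqrt(330)/ 355995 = -0.02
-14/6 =-7/3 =-2.33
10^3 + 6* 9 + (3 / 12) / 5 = 21081 / 20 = 1054.05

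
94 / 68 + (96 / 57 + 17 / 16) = 21339 / 5168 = 4.13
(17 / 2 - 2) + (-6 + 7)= 15 / 2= 7.50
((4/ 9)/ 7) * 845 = 3380/ 63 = 53.65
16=16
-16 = -16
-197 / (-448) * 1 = 0.44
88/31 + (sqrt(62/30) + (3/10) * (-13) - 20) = -6529/310 + sqrt(465)/15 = -19.62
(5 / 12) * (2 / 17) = 5 / 102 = 0.05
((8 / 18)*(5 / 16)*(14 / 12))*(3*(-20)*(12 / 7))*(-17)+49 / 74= 63047 / 222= 284.00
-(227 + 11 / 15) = -3416 / 15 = -227.73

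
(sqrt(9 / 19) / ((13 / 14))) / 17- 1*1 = -1 + 42*sqrt(19) / 4199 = -0.96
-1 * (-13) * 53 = 689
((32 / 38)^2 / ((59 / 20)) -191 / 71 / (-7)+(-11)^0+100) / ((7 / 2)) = 2151517304 / 74099221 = 29.04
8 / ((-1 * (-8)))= 1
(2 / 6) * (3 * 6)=6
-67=-67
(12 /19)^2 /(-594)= -8 /11913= -0.00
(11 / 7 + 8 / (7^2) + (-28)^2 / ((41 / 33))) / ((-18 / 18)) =-1271213 / 2009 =-632.76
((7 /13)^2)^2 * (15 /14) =0.09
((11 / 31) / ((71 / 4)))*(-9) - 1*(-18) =39222 / 2201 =17.82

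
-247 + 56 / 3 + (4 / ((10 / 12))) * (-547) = -42809 / 15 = -2853.93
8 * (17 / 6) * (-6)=-136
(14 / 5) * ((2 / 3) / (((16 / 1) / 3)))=7 / 20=0.35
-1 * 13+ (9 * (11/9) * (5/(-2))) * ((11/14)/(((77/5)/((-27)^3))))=5410277/196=27603.45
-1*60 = -60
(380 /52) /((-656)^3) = -95 /3669905408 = -0.00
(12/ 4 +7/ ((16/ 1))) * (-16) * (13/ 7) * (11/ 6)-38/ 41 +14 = -299953/ 1722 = -174.19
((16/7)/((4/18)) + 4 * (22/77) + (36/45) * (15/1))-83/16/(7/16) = 11.57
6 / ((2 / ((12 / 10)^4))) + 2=5138 / 625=8.22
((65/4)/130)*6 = 3/4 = 0.75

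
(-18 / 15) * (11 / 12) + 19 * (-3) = -581 / 10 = -58.10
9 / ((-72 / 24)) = -3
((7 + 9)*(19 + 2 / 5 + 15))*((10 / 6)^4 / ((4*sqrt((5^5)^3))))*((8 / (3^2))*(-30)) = -11008*sqrt(5) / 151875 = -0.16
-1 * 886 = -886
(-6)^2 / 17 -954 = -16182 / 17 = -951.88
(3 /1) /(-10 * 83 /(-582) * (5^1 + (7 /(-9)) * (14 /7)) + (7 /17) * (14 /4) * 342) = 133569 /22163306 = 0.01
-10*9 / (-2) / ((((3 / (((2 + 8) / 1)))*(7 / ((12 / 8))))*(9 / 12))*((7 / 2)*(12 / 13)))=650 / 49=13.27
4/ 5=0.80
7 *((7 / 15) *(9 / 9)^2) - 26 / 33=409 / 165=2.48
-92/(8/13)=-299/2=-149.50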